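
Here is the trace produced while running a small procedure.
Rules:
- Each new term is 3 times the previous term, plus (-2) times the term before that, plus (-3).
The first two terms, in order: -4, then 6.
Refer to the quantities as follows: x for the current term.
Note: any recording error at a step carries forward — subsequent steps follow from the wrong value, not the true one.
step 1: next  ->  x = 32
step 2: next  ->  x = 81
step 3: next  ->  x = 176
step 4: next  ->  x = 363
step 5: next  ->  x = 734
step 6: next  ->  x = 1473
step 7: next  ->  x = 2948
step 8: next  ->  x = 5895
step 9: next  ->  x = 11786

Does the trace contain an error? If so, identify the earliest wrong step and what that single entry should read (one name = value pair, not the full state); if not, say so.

step 1, x = 23

Recomputing the run from the initial state:
step 1: x = 23
step 2: x = 54
step 3: x = 113
step 4: x = 228
step 5: x = 455
step 6: x = 906
step 7: x = 1805
step 8: x = 3600
step 9: x = 7187
The first disagreement with the trace is at step 1, where the value should be x = 23.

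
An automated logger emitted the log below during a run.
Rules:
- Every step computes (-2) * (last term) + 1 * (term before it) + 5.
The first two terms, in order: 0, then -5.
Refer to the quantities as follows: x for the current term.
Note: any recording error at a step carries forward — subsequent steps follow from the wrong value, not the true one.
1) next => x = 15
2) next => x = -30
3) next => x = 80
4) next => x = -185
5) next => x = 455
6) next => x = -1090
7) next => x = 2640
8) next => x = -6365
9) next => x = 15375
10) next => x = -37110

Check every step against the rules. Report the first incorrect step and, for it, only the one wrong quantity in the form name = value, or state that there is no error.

Recomputing the run from the initial state:
step 1: x = 15
step 2: x = -30
step 3: x = 80
step 4: x = -185
step 5: x = 455
step 6: x = -1090
step 7: x = 2640
step 8: x = -6365
step 9: x = 15375
step 10: x = -37110
This matches the log at every step.

no error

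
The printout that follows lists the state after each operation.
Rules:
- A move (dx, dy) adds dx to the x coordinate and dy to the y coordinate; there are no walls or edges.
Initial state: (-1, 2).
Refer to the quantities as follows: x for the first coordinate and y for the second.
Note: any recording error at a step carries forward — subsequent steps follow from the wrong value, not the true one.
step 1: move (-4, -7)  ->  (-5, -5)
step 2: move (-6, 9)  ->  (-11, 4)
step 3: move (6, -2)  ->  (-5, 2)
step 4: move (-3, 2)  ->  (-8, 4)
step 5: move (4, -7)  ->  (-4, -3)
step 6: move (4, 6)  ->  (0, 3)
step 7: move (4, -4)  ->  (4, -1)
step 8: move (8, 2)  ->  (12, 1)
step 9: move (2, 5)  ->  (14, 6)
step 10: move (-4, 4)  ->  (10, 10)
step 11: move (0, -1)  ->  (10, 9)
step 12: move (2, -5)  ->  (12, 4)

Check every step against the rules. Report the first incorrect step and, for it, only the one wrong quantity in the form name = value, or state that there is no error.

no error

step 1: x = -1 + (-4) = -5, y = 2 + (-7) = -5 -> in agreement
step 2: x = -5 + (-6) = -11, y = -5 + (9) = 4 -> confirmed correct
step 3: x = -11 + (6) = -5, y = 4 + (-2) = 2 -> no discrepancy
step 4: x = -5 + (-3) = -8, y = 2 + (2) = 4 -> same as recorded
step 5: x = -8 + (4) = -4, y = 4 + (-7) = -3 -> same as recorded
step 6: x = -4 + (4) = 0, y = -3 + (6) = 3 -> no discrepancy
step 7: x = 0 + (4) = 4, y = 3 + (-4) = -1 -> no discrepancy
step 8: x = 4 + (8) = 12, y = -1 + (2) = 1 -> confirmed correct
step 9: x = 12 + (2) = 14, y = 1 + (5) = 6 -> matches
step 10: x = 14 + (-4) = 10, y = 6 + (4) = 10 -> exactly as logged
step 11: x = 10 + (0) = 10, y = 10 + (-1) = 9 -> in agreement
step 12: x = 10 + (2) = 12, y = 9 + (-5) = 4 -> checks out
The whole run recomputes cleanly — no discrepancies.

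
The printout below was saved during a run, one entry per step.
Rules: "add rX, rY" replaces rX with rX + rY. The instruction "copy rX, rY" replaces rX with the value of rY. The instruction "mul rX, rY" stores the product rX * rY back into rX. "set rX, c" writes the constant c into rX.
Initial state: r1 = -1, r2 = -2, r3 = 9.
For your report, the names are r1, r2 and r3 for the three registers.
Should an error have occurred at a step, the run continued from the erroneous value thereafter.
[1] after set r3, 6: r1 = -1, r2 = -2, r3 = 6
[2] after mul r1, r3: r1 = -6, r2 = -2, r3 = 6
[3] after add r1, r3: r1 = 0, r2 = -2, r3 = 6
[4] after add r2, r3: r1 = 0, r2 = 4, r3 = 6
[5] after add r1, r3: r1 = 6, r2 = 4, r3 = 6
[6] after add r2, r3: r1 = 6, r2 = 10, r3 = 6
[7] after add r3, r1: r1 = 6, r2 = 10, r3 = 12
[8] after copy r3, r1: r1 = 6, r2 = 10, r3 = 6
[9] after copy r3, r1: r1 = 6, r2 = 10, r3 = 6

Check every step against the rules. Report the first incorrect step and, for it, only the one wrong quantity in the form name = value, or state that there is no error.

no error

Recomputing the run from the initial state:
step 1: r1 = -1, r2 = -2, r3 = 6
step 2: r1 = -6, r2 = -2, r3 = 6
step 3: r1 = 0, r2 = -2, r3 = 6
step 4: r1 = 0, r2 = 4, r3 = 6
step 5: r1 = 6, r2 = 4, r3 = 6
step 6: r1 = 6, r2 = 10, r3 = 6
step 7: r1 = 6, r2 = 10, r3 = 12
step 8: r1 = 6, r2 = 10, r3 = 6
step 9: r1 = 6, r2 = 10, r3 = 6
This matches the printout at every step.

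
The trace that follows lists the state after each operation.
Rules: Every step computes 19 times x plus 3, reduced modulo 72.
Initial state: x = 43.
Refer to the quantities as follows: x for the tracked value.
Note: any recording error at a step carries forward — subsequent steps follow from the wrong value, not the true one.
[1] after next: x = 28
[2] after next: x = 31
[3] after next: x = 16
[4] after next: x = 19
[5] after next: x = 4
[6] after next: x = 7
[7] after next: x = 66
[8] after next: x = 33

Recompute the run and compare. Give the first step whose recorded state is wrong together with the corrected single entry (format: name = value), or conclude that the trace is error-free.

step 1: x = (19*43 + 3) mod 72 = 28 -> no discrepancy
step 2: x = (19*28 + 3) mod 72 = 31 -> consistent with the trace
step 3: x = (19*31 + 3) mod 72 = 16 -> agrees with the trace
step 4: x = (19*16 + 3) mod 72 = 19 -> same as recorded
step 5: x = (19*19 + 3) mod 72 = 4 -> verified
step 6: x = (19*4 + 3) mod 72 = 7 -> consistent with the trace
step 7: x = (19*7 + 3) mod 72 = 64 -> not what was recorded
The audit stops at step 7: the recorded entry is wrong and should be x = 64.

step 7, x = 64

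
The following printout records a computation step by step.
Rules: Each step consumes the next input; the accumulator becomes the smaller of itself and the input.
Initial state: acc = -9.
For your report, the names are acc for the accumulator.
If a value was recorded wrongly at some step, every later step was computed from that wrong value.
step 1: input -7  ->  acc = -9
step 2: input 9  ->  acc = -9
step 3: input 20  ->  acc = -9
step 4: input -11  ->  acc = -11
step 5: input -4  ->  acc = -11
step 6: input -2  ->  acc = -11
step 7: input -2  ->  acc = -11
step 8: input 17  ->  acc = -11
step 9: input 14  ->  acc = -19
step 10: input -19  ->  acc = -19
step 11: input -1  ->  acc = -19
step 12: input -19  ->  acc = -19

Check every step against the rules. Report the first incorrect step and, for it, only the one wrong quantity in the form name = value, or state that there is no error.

1. acc = min(-9, -7) = -9 (no discrepancy)
2. acc = min(-9, 9) = -9 (no discrepancy)
3. acc = min(-9, 20) = -9 (exactly as logged)
4. acc = min(-9, -11) = -11 (checks out)
5. acc = min(-11, -4) = -11 (same as recorded)
6. acc = min(-11, -2) = -11 (checks out)
7. acc = min(-11, -2) = -11 (matches)
8. acc = min(-11, 17) = -11 (consistent with the printout)
9. acc = min(-11, 14) = -11 (a discrepancy with the printout)
First incorrect step: 9; the correct value is acc = -11.

step 9, acc = -11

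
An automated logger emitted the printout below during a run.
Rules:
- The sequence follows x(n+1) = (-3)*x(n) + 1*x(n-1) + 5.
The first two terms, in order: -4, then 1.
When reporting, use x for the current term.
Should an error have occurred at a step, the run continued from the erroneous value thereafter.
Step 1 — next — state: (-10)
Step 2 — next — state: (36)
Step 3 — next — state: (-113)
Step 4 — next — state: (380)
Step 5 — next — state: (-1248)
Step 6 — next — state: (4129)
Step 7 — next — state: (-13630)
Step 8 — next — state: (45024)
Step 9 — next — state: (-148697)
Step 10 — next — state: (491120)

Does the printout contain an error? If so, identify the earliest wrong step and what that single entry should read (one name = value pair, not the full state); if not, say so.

step 1, x = -2

Step 1: x = -3*(1) + (1)*(-4) + (5) = -2 — a discrepancy with the printout.
The earliest wrong entry is at step 1: it should read x = -2.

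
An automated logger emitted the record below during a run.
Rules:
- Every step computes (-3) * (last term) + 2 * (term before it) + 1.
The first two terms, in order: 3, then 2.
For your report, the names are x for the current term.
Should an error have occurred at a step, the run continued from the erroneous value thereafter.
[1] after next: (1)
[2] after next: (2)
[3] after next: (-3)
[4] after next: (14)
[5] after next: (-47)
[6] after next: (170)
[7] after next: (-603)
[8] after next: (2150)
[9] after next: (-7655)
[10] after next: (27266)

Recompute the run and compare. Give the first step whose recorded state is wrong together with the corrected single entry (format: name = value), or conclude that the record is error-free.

Recomputing the run from the initial state:
step 1: x = 1
step 2: x = 2
step 3: x = -3
step 4: x = 14
step 5: x = -47
step 6: x = 170
step 7: x = -603
step 8: x = 2150
step 9: x = -7655
step 10: x = 27266
This matches the record at every step.

no error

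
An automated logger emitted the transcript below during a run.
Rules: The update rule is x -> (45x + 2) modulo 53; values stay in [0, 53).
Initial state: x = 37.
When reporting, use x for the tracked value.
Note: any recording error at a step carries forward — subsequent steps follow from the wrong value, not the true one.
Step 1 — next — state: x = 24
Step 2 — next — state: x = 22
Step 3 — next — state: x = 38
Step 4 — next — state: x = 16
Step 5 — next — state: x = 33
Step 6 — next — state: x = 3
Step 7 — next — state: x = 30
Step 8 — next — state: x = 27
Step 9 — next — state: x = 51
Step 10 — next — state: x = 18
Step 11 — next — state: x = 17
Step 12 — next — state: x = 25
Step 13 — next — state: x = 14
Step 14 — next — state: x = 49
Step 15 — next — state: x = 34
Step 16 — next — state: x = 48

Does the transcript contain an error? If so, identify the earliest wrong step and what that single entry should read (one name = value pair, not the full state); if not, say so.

step 7, x = 31

Recomputing the run from the initial state:
step 1: x = 24
step 2: x = 22
step 3: x = 38
step 4: x = 16
step 5: x = 33
step 6: x = 3
step 7: x = 31
step 8: x = 19
step 9: x = 9
step 10: x = 36
step 11: x = 32
step 12: x = 11
step 13: x = 20
step 14: x = 1
step 15: x = 47
step 16: x = 50
The first disagreement with the transcript is at step 7, where the value should be x = 31.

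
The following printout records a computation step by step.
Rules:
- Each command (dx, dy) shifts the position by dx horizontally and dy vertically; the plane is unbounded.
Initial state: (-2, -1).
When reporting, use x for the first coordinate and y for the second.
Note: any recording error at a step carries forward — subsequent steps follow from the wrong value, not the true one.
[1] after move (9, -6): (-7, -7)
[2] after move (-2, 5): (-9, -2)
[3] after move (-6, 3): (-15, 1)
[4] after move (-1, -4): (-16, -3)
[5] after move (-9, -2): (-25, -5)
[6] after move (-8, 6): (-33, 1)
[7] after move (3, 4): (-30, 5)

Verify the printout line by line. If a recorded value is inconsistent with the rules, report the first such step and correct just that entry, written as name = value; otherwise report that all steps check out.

step 1, x = 7

step 1: x = -2 + (9) = 7, y = -1 + (-6) = -7 -> the entry is off here
The earliest wrong entry is at step 1: it should read x = 7.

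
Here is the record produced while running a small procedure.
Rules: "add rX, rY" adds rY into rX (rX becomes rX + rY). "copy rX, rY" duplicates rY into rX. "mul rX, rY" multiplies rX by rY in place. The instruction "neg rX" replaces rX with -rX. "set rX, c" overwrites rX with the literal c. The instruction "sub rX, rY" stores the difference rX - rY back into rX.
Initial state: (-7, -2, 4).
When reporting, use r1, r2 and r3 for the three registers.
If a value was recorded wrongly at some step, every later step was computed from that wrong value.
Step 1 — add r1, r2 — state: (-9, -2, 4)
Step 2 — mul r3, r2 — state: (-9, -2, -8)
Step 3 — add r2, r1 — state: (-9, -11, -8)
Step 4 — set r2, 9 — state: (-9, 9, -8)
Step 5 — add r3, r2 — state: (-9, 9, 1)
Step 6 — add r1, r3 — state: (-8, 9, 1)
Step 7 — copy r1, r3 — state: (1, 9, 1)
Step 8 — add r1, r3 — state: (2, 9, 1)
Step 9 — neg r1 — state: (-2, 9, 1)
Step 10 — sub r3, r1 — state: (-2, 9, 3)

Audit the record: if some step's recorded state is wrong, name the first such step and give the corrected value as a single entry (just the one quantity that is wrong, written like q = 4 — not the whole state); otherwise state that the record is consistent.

Recomputing the run from the initial state:
step 1: r1 = -9, r2 = -2, r3 = 4
step 2: r1 = -9, r2 = -2, r3 = -8
step 3: r1 = -9, r2 = -11, r3 = -8
step 4: r1 = -9, r2 = 9, r3 = -8
step 5: r1 = -9, r2 = 9, r3 = 1
step 6: r1 = -8, r2 = 9, r3 = 1
step 7: r1 = 1, r2 = 9, r3 = 1
step 8: r1 = 2, r2 = 9, r3 = 1
step 9: r1 = -2, r2 = 9, r3 = 1
step 10: r1 = -2, r2 = 9, r3 = 3
This matches the record at every step.

no error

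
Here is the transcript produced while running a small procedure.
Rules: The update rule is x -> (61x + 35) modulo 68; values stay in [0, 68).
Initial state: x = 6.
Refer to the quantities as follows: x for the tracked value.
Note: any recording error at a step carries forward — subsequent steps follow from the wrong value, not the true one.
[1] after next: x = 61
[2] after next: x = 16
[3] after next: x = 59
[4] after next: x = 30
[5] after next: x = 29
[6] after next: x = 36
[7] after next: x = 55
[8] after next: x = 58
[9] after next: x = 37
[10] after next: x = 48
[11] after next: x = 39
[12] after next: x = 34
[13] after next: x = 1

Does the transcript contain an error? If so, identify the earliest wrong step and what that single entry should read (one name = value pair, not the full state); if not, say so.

Recomputing the run from the initial state:
step 1: x = 61
step 2: x = 16
step 3: x = 59
step 4: x = 30
step 5: x = 29
step 6: x = 36
step 7: x = 55
step 8: x = 58
step 9: x = 37
step 10: x = 48
step 11: x = 39
step 12: x = 34
step 13: x = 1
This matches the transcript at every step.

no error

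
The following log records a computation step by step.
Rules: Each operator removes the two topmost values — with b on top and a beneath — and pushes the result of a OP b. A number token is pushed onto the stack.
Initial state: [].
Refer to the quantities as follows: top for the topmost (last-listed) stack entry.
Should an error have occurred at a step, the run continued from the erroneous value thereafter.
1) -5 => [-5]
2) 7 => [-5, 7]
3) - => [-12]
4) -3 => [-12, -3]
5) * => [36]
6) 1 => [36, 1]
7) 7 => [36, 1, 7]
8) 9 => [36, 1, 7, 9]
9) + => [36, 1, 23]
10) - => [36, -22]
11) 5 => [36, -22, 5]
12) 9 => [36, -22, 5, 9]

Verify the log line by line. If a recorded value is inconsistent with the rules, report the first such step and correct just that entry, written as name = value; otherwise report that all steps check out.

step 1: push -5: top = -5 -> checks out
step 2: push 7: top = 7 -> verified
step 3: -5 - 7 = -12 -> verified
step 4: push -3: top = -3 -> agrees with the log
step 5: -12 * -3 = 36 -> in agreement
step 6: push 1: top = 1 -> checks out
step 7: push 7: top = 7 -> matches
step 8: push 9: top = 9 -> in agreement
step 9: 7 + 9 = 16 -> not what was recorded
That makes step 9 the first incorrect line — top = 16 is what it should show.

step 9, top = 16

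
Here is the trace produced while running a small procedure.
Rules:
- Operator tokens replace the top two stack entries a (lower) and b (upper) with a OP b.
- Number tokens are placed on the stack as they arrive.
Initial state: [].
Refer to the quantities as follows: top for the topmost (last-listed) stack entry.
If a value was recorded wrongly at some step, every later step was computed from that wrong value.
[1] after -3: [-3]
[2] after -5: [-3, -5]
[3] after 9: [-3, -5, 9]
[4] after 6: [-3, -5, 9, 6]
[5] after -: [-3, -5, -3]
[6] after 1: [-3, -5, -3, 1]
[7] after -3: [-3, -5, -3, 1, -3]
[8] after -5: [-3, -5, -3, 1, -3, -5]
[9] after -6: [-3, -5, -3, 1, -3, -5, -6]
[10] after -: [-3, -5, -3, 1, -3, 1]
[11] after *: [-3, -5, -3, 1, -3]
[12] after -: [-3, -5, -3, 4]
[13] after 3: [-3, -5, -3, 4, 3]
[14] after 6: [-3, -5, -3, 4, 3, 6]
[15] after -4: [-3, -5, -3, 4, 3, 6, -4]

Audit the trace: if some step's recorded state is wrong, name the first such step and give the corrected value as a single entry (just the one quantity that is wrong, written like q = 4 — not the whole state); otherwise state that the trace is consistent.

step 5, top = 3

step 1: push -3: top = -3 -> consistent with the trace
step 2: push -5: top = -5 -> checks out
step 3: push 9: top = 9 -> checks out
step 4: push 6: top = 6 -> in agreement
step 5: 9 - 6 = 3 -> first mismatch against the trace
First incorrect step: 5; the correct value is top = 3.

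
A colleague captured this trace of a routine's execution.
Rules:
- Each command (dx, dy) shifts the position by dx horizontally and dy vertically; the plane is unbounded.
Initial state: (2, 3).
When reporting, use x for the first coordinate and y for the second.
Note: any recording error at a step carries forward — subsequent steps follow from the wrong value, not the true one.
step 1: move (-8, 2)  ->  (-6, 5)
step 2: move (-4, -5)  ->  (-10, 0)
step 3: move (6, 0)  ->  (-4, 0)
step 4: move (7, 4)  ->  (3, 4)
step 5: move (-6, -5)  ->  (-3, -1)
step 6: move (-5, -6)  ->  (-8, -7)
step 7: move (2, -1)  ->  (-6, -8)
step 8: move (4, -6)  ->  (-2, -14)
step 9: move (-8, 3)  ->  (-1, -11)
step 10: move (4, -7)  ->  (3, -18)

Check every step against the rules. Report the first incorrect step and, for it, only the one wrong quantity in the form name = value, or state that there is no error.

Recomputing the run from the initial state:
step 1: x = -6, y = 5
step 2: x = -10, y = 0
step 3: x = -4, y = 0
step 4: x = 3, y = 4
step 5: x = -3, y = -1
step 6: x = -8, y = -7
step 7: x = -6, y = -8
step 8: x = -2, y = -14
step 9: x = -10, y = -11
step 10: x = -6, y = -18
The first disagreement with the trace is at step 9, where the value should be x = -10.

step 9, x = -10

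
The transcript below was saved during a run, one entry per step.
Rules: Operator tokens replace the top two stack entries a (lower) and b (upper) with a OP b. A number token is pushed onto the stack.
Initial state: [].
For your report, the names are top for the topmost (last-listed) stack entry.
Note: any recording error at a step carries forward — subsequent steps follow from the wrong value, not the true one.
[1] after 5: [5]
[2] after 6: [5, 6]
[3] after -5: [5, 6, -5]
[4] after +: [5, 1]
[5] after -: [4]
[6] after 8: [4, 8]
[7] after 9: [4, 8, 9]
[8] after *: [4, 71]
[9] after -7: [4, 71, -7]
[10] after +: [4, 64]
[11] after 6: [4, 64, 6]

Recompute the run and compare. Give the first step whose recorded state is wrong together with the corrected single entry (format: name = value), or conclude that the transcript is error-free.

1. push 5: top = 5 (consistent with the transcript)
2. push 6: top = 6 (matches)
3. push -5: top = -5 (agrees with the transcript)
4. 6 + -5 = 1 (no discrepancy)
5. 5 - 1 = 4 (checks out)
6. push 8: top = 8 (same as recorded)
7. push 9: top = 9 (checks out)
8. 8 * 9 = 72 (this is not what the transcript shows)
So the first discrepancy is step 8, where the right value is top = 72.

step 8, top = 72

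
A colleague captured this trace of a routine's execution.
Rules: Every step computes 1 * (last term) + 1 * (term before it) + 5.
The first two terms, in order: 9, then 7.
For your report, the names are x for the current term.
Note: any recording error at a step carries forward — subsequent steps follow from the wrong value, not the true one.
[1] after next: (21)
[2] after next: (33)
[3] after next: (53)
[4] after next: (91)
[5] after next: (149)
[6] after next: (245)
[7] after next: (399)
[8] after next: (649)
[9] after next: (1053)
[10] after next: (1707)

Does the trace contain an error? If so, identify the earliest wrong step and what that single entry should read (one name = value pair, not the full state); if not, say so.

step 1: x = 1*(7) + (1)*(9) + (5) = 21 -> matches
step 2: x = 1*(21) + (1)*(7) + (5) = 33 -> verified
step 3: x = 1*(33) + (1)*(21) + (5) = 59 -> this is not what the trace shows
That makes step 3 the first incorrect line — x = 59 is what it should show.

step 3, x = 59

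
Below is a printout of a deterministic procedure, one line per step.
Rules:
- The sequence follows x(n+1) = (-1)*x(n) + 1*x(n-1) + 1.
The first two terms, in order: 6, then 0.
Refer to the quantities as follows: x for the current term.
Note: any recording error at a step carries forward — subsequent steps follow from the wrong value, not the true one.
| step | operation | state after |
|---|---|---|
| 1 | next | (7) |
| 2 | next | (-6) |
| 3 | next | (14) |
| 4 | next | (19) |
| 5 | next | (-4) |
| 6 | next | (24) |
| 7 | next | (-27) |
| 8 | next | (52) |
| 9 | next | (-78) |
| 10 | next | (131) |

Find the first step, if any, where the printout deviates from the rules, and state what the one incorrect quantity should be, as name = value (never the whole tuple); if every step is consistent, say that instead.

Step 1: x = -1*(0) + (1)*(6) + (1) = 7 — same as recorded.
Step 2: x = -1*(7) + (1)*(0) + (1) = -6 — verified.
Step 3: x = -1*(-6) + (1)*(7) + (1) = 14 — in agreement.
Step 4: x = -1*(14) + (1)*(-6) + (1) = -19 — a discrepancy with the printout.
So the first discrepancy is step 4, where the right value is x = -19.

step 4, x = -19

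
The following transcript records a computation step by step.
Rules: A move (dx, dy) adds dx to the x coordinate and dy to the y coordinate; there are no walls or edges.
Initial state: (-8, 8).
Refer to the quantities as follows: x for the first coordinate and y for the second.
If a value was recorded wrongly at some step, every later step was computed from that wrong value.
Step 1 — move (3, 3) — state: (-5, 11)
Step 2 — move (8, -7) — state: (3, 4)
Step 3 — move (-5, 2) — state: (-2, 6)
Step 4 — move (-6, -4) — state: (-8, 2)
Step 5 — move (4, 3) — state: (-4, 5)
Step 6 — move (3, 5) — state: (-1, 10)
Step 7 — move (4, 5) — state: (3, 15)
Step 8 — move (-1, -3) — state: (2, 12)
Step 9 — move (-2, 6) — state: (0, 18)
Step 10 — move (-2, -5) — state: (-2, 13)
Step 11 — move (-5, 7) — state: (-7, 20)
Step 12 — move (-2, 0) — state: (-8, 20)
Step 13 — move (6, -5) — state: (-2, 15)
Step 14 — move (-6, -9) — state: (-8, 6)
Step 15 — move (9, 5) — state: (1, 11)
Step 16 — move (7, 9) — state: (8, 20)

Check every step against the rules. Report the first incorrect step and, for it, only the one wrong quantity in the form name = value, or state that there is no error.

step 12, x = -9

1. x = -8 + (3) = -5, y = 8 + (3) = 11 (confirmed correct)
2. x = -5 + (8) = 3, y = 11 + (-7) = 4 (no discrepancy)
3. x = 3 + (-5) = -2, y = 4 + (2) = 6 (same as recorded)
4. x = -2 + (-6) = -8, y = 6 + (-4) = 2 (checks out)
5. x = -8 + (4) = -4, y = 2 + (3) = 5 (verified)
6. x = -4 + (3) = -1, y = 5 + (5) = 10 (exactly as logged)
7. x = -1 + (4) = 3, y = 10 + (5) = 15 (exactly as logged)
8. x = 3 + (-1) = 2, y = 15 + (-3) = 12 (matches)
9. x = 2 + (-2) = 0, y = 12 + (6) = 18 (agrees with the transcript)
10. x = 0 + (-2) = -2, y = 18 + (-5) = 13 (verified)
11. x = -2 + (-5) = -7, y = 13 + (7) = 20 (consistent with the transcript)
12. x = -7 + (-2) = -9, y = 20 + (0) = 20 (a discrepancy with the transcript)
The audit stops at step 12: the recorded entry is wrong and should be x = -9.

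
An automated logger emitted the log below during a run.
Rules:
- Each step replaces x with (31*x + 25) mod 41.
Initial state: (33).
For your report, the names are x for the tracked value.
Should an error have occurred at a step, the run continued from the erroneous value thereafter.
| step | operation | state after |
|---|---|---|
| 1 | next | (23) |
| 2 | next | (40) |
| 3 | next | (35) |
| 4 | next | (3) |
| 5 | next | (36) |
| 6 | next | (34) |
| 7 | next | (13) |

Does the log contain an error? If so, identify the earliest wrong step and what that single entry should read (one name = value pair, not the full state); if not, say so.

Step 1: x = (31*33 + 25) mod 41 = 23 — confirmed correct.
Step 2: x = (31*23 + 25) mod 41 = 0 — the log disagrees here.
The audit stops at step 2: the recorded entry is wrong and should be x = 0.

step 2, x = 0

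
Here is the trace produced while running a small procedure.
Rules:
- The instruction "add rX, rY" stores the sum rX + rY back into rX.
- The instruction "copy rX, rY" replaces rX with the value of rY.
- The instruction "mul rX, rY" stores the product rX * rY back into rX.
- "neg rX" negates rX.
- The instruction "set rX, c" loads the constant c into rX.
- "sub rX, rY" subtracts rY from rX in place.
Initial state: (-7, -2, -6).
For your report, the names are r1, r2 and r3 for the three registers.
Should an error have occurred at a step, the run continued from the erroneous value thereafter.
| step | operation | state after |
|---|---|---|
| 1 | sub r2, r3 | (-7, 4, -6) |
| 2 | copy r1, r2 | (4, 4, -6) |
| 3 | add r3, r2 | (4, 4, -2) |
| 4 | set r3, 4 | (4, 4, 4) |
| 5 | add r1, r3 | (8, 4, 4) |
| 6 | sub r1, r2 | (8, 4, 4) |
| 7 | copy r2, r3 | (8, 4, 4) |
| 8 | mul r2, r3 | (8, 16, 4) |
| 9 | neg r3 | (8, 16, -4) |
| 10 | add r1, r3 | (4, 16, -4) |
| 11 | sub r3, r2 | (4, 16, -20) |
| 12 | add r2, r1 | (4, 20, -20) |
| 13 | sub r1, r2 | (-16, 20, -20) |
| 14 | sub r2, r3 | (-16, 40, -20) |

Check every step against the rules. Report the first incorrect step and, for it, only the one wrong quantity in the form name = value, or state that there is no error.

step 6, r1 = 4

Step 1: r2 = -2 - -6 = 4 — no discrepancy.
Step 2: r1 = 4 — exactly as logged.
Step 3: r3 = -6 + 4 = -2 — checks out.
Step 4: r3 = 4 — matches.
Step 5: r1 = 4 + 4 = 8 — confirmed correct.
Step 6: r1 = 8 - 4 = 4 — first mismatch against the trace.
The audit stops at step 6: the recorded entry is wrong and should be r1 = 4.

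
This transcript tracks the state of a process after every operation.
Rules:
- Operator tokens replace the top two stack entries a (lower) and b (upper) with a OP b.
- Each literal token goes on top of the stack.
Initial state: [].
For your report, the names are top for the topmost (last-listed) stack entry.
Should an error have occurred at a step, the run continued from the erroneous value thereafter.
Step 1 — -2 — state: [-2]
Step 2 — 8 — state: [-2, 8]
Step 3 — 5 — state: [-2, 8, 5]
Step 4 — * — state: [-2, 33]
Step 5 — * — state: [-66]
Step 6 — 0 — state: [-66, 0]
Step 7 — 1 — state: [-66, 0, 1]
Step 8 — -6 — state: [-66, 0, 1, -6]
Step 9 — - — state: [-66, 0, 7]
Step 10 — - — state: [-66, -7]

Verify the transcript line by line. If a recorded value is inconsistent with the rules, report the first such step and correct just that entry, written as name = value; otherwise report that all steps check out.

step 4, top = 40

step 1: push -2: top = -2 -> in agreement
step 2: push 8: top = 8 -> verified
step 3: push 5: top = 5 -> matches
step 4: 8 * 5 = 40 -> first mismatch against the transcript
Step 4 is the first one off; corrected, top = 40.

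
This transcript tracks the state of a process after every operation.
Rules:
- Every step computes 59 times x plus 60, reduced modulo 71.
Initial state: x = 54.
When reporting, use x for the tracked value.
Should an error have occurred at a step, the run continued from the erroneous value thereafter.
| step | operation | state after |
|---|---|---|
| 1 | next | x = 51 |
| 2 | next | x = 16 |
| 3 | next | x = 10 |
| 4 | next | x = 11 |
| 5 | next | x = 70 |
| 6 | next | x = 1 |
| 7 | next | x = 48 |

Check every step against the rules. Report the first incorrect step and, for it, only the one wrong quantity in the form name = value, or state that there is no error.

no error

1. x = (59*54 + 60) mod 71 = 51 (agrees with the transcript)
2. x = (59*51 + 60) mod 71 = 16 (agrees with the transcript)
3. x = (59*16 + 60) mod 71 = 10 (verified)
4. x = (59*10 + 60) mod 71 = 11 (agrees with the transcript)
5. x = (59*11 + 60) mod 71 = 70 (agrees with the transcript)
6. x = (59*70 + 60) mod 71 = 1 (in agreement)
7. x = (59*1 + 60) mod 71 = 48 (matches)
The recomputation confirms every line.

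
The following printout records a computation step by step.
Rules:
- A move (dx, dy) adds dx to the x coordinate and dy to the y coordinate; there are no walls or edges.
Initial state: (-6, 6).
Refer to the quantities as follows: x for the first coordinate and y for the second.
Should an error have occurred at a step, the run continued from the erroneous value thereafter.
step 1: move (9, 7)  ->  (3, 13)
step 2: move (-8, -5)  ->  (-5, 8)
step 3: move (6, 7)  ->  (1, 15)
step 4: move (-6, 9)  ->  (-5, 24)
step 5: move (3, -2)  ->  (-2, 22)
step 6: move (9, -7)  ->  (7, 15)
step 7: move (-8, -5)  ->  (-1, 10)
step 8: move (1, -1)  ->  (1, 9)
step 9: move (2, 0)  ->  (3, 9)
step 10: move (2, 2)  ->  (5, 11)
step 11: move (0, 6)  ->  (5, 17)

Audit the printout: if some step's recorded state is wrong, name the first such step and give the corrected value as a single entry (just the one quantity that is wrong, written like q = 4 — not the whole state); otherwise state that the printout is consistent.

Recomputing the run from the initial state:
step 1: x = 3, y = 13
step 2: x = -5, y = 8
step 3: x = 1, y = 15
step 4: x = -5, y = 24
step 5: x = -2, y = 22
step 6: x = 7, y = 15
step 7: x = -1, y = 10
step 8: x = 0, y = 9
step 9: x = 2, y = 9
step 10: x = 4, y = 11
step 11: x = 4, y = 17
The first disagreement with the printout is at step 8, where the value should be x = 0.

step 8, x = 0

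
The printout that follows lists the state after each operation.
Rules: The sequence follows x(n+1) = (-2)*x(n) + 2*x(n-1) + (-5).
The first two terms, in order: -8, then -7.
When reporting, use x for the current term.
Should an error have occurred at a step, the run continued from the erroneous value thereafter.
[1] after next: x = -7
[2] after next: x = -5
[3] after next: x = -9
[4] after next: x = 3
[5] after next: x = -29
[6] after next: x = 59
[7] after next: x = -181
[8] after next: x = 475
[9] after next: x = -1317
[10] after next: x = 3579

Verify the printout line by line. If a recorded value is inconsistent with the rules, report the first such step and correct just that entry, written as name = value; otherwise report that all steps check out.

Recomputing the run from the initial state:
step 1: x = -7
step 2: x = -5
step 3: x = -9
step 4: x = 3
step 5: x = -29
step 6: x = 59
step 7: x = -181
step 8: x = 475
step 9: x = -1317
step 10: x = 3579
This matches the printout at every step.

no error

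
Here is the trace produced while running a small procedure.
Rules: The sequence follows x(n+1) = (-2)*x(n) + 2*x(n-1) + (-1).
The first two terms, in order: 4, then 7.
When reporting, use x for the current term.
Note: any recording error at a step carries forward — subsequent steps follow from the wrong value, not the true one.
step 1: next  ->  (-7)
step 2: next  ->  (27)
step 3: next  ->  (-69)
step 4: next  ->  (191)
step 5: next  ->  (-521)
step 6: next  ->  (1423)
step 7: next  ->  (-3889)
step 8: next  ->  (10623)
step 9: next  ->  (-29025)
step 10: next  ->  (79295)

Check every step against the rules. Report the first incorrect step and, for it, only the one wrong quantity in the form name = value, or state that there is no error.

no error

Recomputing the run from the initial state:
step 1: x = -7
step 2: x = 27
step 3: x = -69
step 4: x = 191
step 5: x = -521
step 6: x = 1423
step 7: x = -3889
step 8: x = 10623
step 9: x = -29025
step 10: x = 79295
This matches the trace at every step.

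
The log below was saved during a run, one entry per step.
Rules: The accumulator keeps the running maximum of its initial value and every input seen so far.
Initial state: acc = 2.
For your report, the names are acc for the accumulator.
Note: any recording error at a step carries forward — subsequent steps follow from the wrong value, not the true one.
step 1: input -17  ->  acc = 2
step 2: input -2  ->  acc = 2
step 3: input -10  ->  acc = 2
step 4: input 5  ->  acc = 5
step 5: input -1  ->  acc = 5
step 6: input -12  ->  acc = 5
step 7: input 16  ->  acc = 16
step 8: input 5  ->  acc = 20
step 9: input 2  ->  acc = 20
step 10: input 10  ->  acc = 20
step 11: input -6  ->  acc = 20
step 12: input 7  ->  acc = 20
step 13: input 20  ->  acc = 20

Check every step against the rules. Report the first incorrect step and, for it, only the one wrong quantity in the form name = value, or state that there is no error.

step 8, acc = 16

Recomputing the run from the initial state:
step 1: acc = 2
step 2: acc = 2
step 3: acc = 2
step 4: acc = 5
step 5: acc = 5
step 6: acc = 5
step 7: acc = 16
step 8: acc = 16
step 9: acc = 16
step 10: acc = 16
step 11: acc = 16
step 12: acc = 16
step 13: acc = 20
The first disagreement with the log is at step 8, where the value should be acc = 16.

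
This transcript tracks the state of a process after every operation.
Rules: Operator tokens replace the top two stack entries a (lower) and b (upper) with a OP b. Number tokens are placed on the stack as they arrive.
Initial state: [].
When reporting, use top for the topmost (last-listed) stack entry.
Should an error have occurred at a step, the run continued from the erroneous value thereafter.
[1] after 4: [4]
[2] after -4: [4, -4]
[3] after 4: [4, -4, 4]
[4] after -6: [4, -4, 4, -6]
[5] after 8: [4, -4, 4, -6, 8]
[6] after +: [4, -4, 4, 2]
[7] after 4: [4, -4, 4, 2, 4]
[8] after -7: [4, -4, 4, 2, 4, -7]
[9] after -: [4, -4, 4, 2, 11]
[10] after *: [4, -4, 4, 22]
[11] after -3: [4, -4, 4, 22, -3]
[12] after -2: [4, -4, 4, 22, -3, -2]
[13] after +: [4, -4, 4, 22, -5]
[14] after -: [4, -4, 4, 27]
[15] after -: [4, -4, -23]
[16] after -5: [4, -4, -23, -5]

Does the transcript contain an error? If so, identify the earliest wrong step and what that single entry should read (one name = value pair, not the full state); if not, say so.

no error

Recomputing the run from the initial state:
step 1: [4]
step 2: [4, -4]
step 3: [4, -4, 4]
step 4: [4, -4, 4, -6]
step 5: [4, -4, 4, -6, 8]
step 6: [4, -4, 4, 2]
step 7: [4, -4, 4, 2, 4]
step 8: [4, -4, 4, 2, 4, -7]
step 9: [4, -4, 4, 2, 11]
step 10: [4, -4, 4, 22]
step 11: [4, -4, 4, 22, -3]
step 12: [4, -4, 4, 22, -3, -2]
step 13: [4, -4, 4, 22, -5]
step 14: [4, -4, 4, 27]
step 15: [4, -4, -23]
step 16: [4, -4, -23, -5]
This matches the transcript at every step.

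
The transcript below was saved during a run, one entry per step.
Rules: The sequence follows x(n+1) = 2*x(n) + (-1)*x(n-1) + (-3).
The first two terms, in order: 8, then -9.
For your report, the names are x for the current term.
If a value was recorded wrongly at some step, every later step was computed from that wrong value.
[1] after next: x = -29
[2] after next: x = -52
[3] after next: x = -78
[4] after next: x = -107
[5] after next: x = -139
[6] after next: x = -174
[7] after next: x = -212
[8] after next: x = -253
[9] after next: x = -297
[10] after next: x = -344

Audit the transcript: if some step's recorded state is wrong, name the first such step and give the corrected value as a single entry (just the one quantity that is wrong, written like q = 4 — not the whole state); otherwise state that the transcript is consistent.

no error

step 1: x = 2*(-9) + (-1)*(8) + (-3) = -29 -> checks out
step 2: x = 2*(-29) + (-1)*(-9) + (-3) = -52 -> in agreement
step 3: x = 2*(-52) + (-1)*(-29) + (-3) = -78 -> agrees with the transcript
step 4: x = 2*(-78) + (-1)*(-52) + (-3) = -107 -> same as recorded
step 5: x = 2*(-107) + (-1)*(-78) + (-3) = -139 -> checks out
step 6: x = 2*(-139) + (-1)*(-107) + (-3) = -174 -> confirmed correct
step 7: x = 2*(-174) + (-1)*(-139) + (-3) = -212 -> confirmed correct
step 8: x = 2*(-212) + (-1)*(-174) + (-3) = -253 -> no discrepancy
step 9: x = 2*(-253) + (-1)*(-212) + (-3) = -297 -> verified
step 10: x = 2*(-297) + (-1)*(-253) + (-3) = -344 -> matches
All steps check out; nothing to correct.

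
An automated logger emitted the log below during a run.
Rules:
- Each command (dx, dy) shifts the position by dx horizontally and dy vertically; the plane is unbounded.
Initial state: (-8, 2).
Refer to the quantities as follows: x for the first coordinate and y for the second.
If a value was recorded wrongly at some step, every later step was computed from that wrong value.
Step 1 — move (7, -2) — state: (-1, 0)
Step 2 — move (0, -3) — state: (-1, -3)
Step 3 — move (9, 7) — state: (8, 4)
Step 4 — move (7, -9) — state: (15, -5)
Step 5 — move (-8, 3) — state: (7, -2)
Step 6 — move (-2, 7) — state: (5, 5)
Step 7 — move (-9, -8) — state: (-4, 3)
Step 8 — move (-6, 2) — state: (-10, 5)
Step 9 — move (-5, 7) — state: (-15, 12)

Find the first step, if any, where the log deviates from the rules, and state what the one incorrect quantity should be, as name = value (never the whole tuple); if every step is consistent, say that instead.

Recomputing the run from the initial state:
step 1: x = -1, y = 0
step 2: x = -1, y = -3
step 3: x = 8, y = 4
step 4: x = 15, y = -5
step 5: x = 7, y = -2
step 6: x = 5, y = 5
step 7: x = -4, y = -3
step 8: x = -10, y = -1
step 9: x = -15, y = 6
The first disagreement with the log is at step 7, where the value should be y = -3.

step 7, y = -3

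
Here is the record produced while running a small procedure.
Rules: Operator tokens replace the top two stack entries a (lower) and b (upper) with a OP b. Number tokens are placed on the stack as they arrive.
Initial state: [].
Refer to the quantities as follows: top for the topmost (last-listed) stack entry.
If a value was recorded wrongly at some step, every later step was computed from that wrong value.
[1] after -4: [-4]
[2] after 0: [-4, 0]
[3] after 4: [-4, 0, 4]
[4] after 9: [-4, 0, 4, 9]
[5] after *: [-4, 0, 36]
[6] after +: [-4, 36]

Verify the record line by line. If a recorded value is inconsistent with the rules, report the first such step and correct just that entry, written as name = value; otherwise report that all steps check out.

no error

Step 1: push -4: top = -4 — same as recorded.
Step 2: push 0: top = 0 — agrees with the record.
Step 3: push 4: top = 4 — confirmed correct.
Step 4: push 9: top = 9 — matches.
Step 5: 4 * 9 = 36 — checks out.
Step 6: 0 + 36 = 36 — same as recorded.
All entries verified; no error found.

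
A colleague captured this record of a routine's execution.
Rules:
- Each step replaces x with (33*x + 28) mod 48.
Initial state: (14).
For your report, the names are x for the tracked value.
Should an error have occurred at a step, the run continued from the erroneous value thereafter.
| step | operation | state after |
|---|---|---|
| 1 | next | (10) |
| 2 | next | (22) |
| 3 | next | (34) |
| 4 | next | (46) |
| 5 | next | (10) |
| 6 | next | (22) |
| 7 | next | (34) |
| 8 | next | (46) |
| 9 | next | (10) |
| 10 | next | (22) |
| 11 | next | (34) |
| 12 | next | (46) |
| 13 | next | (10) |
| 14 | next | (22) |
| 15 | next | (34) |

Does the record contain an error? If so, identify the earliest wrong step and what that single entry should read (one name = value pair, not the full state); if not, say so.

1. x = (33*14 + 28) mod 48 = 10 (matches)
2. x = (33*10 + 28) mod 48 = 22 (consistent with the record)
3. x = (33*22 + 28) mod 48 = 34 (exactly as logged)
4. x = (33*34 + 28) mod 48 = 46 (confirmed correct)
5. x = (33*46 + 28) mod 48 = 10 (consistent with the record)
6. x = (33*10 + 28) mod 48 = 22 (consistent with the record)
7. x = (33*22 + 28) mod 48 = 34 (in agreement)
8. x = (33*34 + 28) mod 48 = 46 (no discrepancy)
9. x = (33*46 + 28) mod 48 = 10 (confirmed correct)
10. x = (33*10 + 28) mod 48 = 22 (no discrepancy)
11. x = (33*22 + 28) mod 48 = 34 (in agreement)
12. x = (33*34 + 28) mod 48 = 46 (matches)
13. x = (33*46 + 28) mod 48 = 10 (same as recorded)
14. x = (33*10 + 28) mod 48 = 22 (verified)
15. x = (33*22 + 28) mod 48 = 34 (in agreement)
Each recorded entry agrees with the recomputation.

no error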